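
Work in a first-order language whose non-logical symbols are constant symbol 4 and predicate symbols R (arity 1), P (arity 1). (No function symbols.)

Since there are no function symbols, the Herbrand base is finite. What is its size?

2

With no function symbols, the Herbrand universe is just the 1 constant.
Ground atoms per predicate: R: 1, P: 1.
Herbrand base size = 1 + 1 = 2.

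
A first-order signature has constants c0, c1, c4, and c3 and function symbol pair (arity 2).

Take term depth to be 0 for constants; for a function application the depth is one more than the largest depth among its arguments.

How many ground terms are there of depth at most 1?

20

Let N_k count ground terms of depth at most k. Each non-constant term of depth ≤ k is some function symbol applied to depth-≤(k−1) arguments, giving N_k = 4 + N_{k-1}^2.
N_0 = 4
N_1 = 4 + 4^2 = 20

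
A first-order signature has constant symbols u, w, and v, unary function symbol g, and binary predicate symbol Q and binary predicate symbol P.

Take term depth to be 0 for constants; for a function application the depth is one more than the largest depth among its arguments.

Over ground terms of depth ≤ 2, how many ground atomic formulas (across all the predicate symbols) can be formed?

162

First count ground terms of depth ≤ 2.
If N_k denotes the number of depth-≤k ground terms, the 3 constants give N_0 = 3, and each function symbol of arity r contributes N_{k-1}^r new terms at level k: N_k = 3 + N_{k-1}.
N_0 = 3
N_1 = 3 + 3 = 6
N_2 = 3 + 6 = 9
Explicitly: u, w, v, g(u), g(w), g(v), g(g(u)), g(g(w)), g(g(v)).
So |H| = 9.
A ground atom is a predicate applied to a tuple of terms from H, so the count is the sum over predicates of |H|^arity:
  Q: 9^2 = 81;  P: 9^2 = 81
Total ground atoms: 81 + 81 = 162.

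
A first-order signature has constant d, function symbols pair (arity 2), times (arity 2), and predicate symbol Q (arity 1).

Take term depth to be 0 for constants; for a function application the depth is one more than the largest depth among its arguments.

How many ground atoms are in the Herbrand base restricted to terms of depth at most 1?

3

First count ground terms of depth ≤ 1.
Let N_k count ground terms of depth at most k. Each non-constant term of depth ≤ k is some function symbol applied to depth-≤(k−1) arguments, giving N_k = 1 + N_{k-1}^2 + N_{k-1}^2.
N_0 = 1
N_1 = 1 + 1^2 + 1^2 = 3
Explicitly: d, pair(d, d), times(d, d).
So |H| = 3.
For each predicate symbol, the number of ground atoms is |H| raised to its arity; summing:
  Q: 3
Total ground atoms: 3.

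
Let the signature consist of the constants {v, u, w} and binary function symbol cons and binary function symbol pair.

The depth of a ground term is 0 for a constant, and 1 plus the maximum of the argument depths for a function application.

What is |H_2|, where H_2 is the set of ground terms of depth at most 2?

If N_k denotes the number of depth-≤k ground terms, the 3 constants give N_0 = 3, and each function symbol of arity r contributes N_{k-1}^r new terms at level k: N_k = 3 + N_{k-1}^2 + N_{k-1}^2.
N_0 = 3
N_1 = 3 + 3^2 + 3^2 = 21
N_2 = 3 + 21^2 + 21^2 = 885

885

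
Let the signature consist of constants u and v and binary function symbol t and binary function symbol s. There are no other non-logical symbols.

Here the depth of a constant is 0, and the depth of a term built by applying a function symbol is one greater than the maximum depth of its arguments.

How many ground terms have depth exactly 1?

8

Let N_k = |{terms of depth ≤ k}|. Then N_0 = 2 and N_k = 2 + N_{k-1}^2 + N_{k-1}^2 for k ≥ 1 (one summand per function symbol, arity giving the exponent).
N_0 = 2
N_1 = 2 + 2^2 + 2^2 = 10
Terms of depth exactly 1: N_1 − N_0 = 10 − 2 = 8.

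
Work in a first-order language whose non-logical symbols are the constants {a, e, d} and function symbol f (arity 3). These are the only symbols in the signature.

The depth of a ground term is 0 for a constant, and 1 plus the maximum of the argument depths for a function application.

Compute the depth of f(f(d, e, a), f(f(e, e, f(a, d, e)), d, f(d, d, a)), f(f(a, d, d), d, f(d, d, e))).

4

depth(f(d, e, a)) = 1 + max(0, 0, 0) = 1
depth(f(a, d, e)) = 1 + max(0, 0, 0) = 1
depth(f(e, e, f(a, d, e))) = 1 + max(0, 0, 1) = 2
depth(f(d, d, a)) = 1 + max(0, 0, 0) = 1
depth(f(f(e, e, f(a, d, e)), d, f(d, d, a))) = 1 + max(2, 0, 1) = 3
depth(f(a, d, d)) = 1 + max(0, 0, 0) = 1
depth(f(d, d, e)) = 1 + max(0, 0, 0) = 1
depth(f(f(a, d, d), d, f(d, d, e))) = 1 + max(1, 0, 1) = 2
depth(f(f(d, e, a), f(f(e, e, f(a, d, e)), d, f(d, d, a)), f(f(a, d, d), d, f(d, d, e)))) = 1 + max(1, 3, 2) = 4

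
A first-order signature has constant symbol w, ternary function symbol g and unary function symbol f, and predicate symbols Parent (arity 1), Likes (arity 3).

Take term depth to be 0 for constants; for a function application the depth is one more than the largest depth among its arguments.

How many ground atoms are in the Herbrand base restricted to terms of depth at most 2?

29822

First count ground terms of depth ≤ 2.
Let N_k count ground terms of depth at most k. Each non-constant term of depth ≤ k is some function symbol applied to depth-≤(k−1) arguments, giving N_k = 1 + N_{k-1}^3 + N_{k-1}.
N_0 = 1
N_1 = 1 + 1^3 + 1 = 3
N_2 = 1 + 3^3 + 3 = 31
So |H| = 31.
For each predicate symbol, the number of ground atoms is |H| raised to its arity; summing:
  Parent: 31;  Likes: 31^3 = 29791
Total ground atoms: 31 + 29791 = 29822.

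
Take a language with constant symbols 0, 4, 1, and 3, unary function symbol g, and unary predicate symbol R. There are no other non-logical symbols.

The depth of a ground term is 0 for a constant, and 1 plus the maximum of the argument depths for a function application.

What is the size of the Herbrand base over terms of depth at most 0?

4

First count ground terms of depth ≤ 0.
Count level by level. With function symbols g/1, the terms of depth ≤ k are the 4 constants together with each function applied to depth-≤(k−1) tuples, so N_k = 4 + N_{k-1}.
N_0 = 4
So |H| = 4.
Ground atoms are formed by filling each argument slot of a predicate with a term from H, so an r-ary predicate gives |H|^r atoms:
  R: 4
Total ground atoms: 4.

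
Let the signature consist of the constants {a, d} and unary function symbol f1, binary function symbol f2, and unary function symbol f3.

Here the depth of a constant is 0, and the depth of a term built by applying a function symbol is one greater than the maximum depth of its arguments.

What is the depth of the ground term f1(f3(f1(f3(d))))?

depth(f3(d)) = 1 + depth(d) = 1 + 0 = 1
depth(f1(f3(d))) = 1 + depth(f3(d)) = 1 + 1 = 2
depth(f3(f1(f3(d)))) = 1 + depth(f1(f3(d))) = 1 + 2 = 3
depth(f1(f3(f1(f3(d))))) = 1 + depth(f3(f1(f3(d)))) = 1 + 3 = 4

4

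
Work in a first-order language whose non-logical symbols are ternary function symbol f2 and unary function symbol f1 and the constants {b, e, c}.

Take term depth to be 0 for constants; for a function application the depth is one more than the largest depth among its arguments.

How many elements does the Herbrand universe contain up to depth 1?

33

Let N_k = |{terms of depth ≤ k}|. Then N_0 = 3 and N_k = 3 + N_{k-1}^3 + N_{k-1} for k ≥ 1 (one summand per function symbol, arity giving the exponent).
N_0 = 3
N_1 = 3 + 3^3 + 3 = 33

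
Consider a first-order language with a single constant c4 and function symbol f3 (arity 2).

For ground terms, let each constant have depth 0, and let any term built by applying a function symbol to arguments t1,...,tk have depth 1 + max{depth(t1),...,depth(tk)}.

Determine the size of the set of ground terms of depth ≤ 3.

Write N_k for the number of ground terms of depth ≤ k. A term of depth ≤ k is either a constant or a function symbol applied to arguments of depth ≤ k−1, so N_k = 1 + N_{k-1}^2.
N_0 = 1
N_1 = 1 + 1^2 = 2
N_2 = 1 + 2^2 = 5
N_3 = 1 + 5^2 = 26

26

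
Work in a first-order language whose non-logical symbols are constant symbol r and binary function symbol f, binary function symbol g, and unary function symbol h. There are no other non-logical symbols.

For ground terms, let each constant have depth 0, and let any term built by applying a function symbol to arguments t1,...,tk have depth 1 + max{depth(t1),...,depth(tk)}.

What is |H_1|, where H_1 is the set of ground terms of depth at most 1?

4

Write N_k for the number of ground terms of depth ≤ k. A term of depth ≤ k is either a constant or a function symbol applied to arguments of depth ≤ k−1, so N_k = 1 + N_{k-1}^2 + N_{k-1}^2 + N_{k-1}.
N_0 = 1
N_1 = 1 + 1^2 + 1^2 + 1 = 4
Explicitly: r, f(r, r), g(r, r), h(r).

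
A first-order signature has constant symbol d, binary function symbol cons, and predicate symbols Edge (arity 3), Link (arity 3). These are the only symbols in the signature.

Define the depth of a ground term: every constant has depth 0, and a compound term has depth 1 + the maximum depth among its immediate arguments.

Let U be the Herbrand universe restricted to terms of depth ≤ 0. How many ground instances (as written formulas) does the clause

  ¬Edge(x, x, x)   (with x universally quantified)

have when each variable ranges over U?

Ground terms of depth ≤ 0:
  Count level by level. With function symbols cons/2, the terms of depth ≤ k are the 1 constant together with each function applied to depth-≤(k−1) tuples, so N_k = 1 + N_{k-1}^2.
  N_0 = 1
So there is exactly 1 ground term available for substitution.
The clause has 1 distinct variable (x), which appears in the body. In the free term algebra distinct substitutions yield syntactically distinct ground instances.
Number of ground instances = 1.

1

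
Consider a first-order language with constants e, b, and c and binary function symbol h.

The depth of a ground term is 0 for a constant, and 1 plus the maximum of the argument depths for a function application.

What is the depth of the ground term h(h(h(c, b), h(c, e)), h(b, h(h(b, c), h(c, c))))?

4

depth(h(c, b)) = 1 + max(0, 0) = 1
depth(h(c, e)) = 1 + max(0, 0) = 1
depth(h(h(c, b), h(c, e))) = 1 + max(1, 1) = 2
depth(h(b, c)) = 1 + max(0, 0) = 1
depth(h(c, c)) = 1 + max(0, 0) = 1
depth(h(h(b, c), h(c, c))) = 1 + max(1, 1) = 2
depth(h(b, h(h(b, c), h(c, c)))) = 1 + max(0, 2) = 3
depth(h(h(h(c, b), h(c, e)), h(b, h(h(b, c), h(c, c))))) = 1 + max(2, 3) = 4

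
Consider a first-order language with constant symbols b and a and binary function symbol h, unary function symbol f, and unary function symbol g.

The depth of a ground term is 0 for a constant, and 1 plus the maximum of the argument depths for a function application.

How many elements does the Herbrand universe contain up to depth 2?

Count level by level. With function symbols h/2, f/1, g/1, the terms of depth ≤ k are the 2 constants together with each function applied to depth-≤(k−1) tuples, so N_k = 2 + N_{k-1}^2 + N_{k-1} + N_{k-1}.
N_0 = 2
N_1 = 2 + 2^2 + 2 + 2 = 10
N_2 = 2 + 10^2 + 10 + 10 = 122

122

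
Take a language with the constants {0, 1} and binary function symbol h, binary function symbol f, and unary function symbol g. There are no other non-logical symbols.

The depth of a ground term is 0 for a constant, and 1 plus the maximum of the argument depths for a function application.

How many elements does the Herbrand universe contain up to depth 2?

302

Let N_k count ground terms of depth at most k. Each non-constant term of depth ≤ k is some function symbol applied to depth-≤(k−1) arguments, giving N_k = 2 + N_{k-1}^2 + N_{k-1}^2 + N_{k-1}.
N_0 = 2
N_1 = 2 + 2^2 + 2^2 + 2 = 12
N_2 = 2 + 12^2 + 12^2 + 12 = 302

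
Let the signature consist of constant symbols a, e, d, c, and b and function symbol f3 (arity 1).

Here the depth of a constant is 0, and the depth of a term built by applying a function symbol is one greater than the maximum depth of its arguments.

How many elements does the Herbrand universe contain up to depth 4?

If N_k denotes the number of depth-≤k ground terms, the 5 constants give N_0 = 5, and each function symbol of arity r contributes N_{k-1}^r new terms at level k: N_k = 5 + N_{k-1}.
N_0 = 5
N_1 = 5 + 5 = 10
N_2 = 5 + 10 = 15
N_3 = 5 + 15 = 20
N_4 = 5 + 20 = 25

25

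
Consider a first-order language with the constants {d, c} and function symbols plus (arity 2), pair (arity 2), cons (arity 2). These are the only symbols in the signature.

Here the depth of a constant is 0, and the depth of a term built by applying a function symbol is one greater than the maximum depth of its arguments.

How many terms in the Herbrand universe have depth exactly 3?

Write N_k for the number of ground terms of depth ≤ k. A term of depth ≤ k is either a constant or a function symbol applied to arguments of depth ≤ k−1, so N_k = 2 + N_{k-1}^2 + N_{k-1}^2 + N_{k-1}^2.
N_0 = 2
N_1 = 2 + 2^2 + 2^2 + 2^2 = 14
N_2 = 2 + 14^2 + 14^2 + 14^2 = 590
N_3 = 2 + 590^2 + 590^2 + 590^2 = 1044302
Terms of depth exactly 3: N_3 − N_2 = 1044302 − 590 = 1043712.

1043712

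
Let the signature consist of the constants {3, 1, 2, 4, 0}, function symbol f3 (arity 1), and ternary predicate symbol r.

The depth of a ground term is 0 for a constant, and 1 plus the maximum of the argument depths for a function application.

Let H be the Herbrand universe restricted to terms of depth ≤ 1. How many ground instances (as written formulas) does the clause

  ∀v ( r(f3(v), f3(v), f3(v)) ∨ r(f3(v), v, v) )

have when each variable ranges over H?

10

Ground terms of depth ≤ 1:
  Count level by level. With function symbols f3/1, the terms of depth ≤ k are the 5 constants together with each function applied to depth-≤(k−1) tuples, so N_k = 5 + N_{k-1}.
  N_0 = 5
  N_1 = 5 + 5 = 10
  Explicitly: 3, 1, 2, 4, 0, f3(3), f3(1), f3(2), f3(4), f3(0).
So there are 10 ground terms available for substitution.
The clause has 1 distinct variable (v), which appears in the body. In the free term algebra distinct substitutions yield syntactically distinct ground instances.
Number of ground instances = 10.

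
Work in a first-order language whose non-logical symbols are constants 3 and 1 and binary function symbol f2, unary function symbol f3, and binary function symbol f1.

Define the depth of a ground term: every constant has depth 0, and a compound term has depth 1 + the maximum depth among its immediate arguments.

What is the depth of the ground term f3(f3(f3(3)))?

3

depth(f3(3)) = 1 + depth(3) = 1 + 0 = 1
depth(f3(f3(3))) = 1 + depth(f3(3)) = 1 + 1 = 2
depth(f3(f3(f3(3)))) = 1 + depth(f3(f3(3))) = 1 + 2 = 3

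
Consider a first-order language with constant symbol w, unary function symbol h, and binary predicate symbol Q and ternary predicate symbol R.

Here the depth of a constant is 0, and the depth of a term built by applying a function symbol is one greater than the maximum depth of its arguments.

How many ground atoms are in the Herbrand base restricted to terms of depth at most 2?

First count ground terms of depth ≤ 2.
Write N_k for the number of ground terms of depth ≤ k. A term of depth ≤ k is either a constant or a function symbol applied to arguments of depth ≤ k−1, so N_k = 1 + N_{k-1}.
N_0 = 1
N_1 = 1 + 1 = 2
N_2 = 1 + 2 = 3
Explicitly: w, h(w), h(h(w)).
So |H| = 3.
A ground atom is a predicate applied to a tuple of terms from H, so the count is the sum over predicates of |H|^arity:
  Q: 3^2 = 9;  R: 3^3 = 27
Total ground atoms: 9 + 27 = 36.

36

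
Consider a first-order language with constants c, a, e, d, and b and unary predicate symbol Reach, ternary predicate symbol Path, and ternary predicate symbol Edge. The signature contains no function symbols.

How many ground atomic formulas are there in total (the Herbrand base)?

With no function symbols, the Herbrand universe is just the 5 constants.
Ground atoms per predicate: Reach: 5, Path: 5^3 = 125, Edge: 5^3 = 125.
Herbrand base size = 5 + 125 + 125 = 255.

255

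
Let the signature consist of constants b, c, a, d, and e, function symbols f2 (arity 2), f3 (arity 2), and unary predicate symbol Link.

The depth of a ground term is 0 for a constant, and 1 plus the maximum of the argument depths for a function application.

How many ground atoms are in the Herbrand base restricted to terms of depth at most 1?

55

First count ground terms of depth ≤ 1.
Count level by level. With function symbols f2/2, f3/2, the terms of depth ≤ k are the 5 constants together with each function applied to depth-≤(k−1) tuples, so N_k = 5 + N_{k-1}^2 + N_{k-1}^2.
N_0 = 5
N_1 = 5 + 5^2 + 5^2 = 55
So |H| = 55.
Each predicate of arity r yields |H|^r ground atoms (one per choice of an r-tuple from H):
  Link: 55
Total ground atoms: 55.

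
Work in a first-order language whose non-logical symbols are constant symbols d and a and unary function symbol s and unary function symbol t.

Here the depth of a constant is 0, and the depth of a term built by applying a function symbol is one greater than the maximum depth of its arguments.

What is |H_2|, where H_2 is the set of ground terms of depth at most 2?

Write N_k for the number of ground terms of depth ≤ k. A term of depth ≤ k is either a constant or a function symbol applied to arguments of depth ≤ k−1, so N_k = 2 + N_{k-1} + N_{k-1}.
N_0 = 2
N_1 = 2 + 2 + 2 = 6
N_2 = 2 + 6 + 6 = 14

14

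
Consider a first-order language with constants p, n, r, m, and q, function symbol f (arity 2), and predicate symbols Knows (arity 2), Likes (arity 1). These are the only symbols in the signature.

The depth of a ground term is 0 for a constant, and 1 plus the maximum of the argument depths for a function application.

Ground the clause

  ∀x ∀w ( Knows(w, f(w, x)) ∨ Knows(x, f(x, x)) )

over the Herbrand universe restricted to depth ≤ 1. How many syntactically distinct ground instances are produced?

900

Ground terms of depth ≤ 1:
  Let N_k = |{terms of depth ≤ k}|. Then N_0 = 5 and N_k = 5 + N_{k-1}^2 for k ≥ 1 (one summand per function symbol, arity giving the exponent).
  N_0 = 5
  N_1 = 5 + 5^2 = 30
So there are 30 ground terms available for substitution.
The body mentions every one of the 2 quantified variables; since ground terms form a free algebra, no two substitutions collapse to the same formula.
Number of ground instances = 30^2 = 900.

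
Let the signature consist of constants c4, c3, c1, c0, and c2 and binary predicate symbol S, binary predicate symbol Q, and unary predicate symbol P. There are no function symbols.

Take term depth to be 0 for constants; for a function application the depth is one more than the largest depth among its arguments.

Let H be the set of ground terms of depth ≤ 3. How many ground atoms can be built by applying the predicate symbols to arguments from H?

First count ground terms of depth ≤ 3.
With no function symbols every ground term is a constant, so there are exactly 5 ground terms at every depth bound.
N_0 = 5
N_1 = 5
N_2 = 5
N_3 = 5
Explicitly: c4, c3, c1, c0, c2.
So |H| = 5.
For each predicate symbol, the number of ground atoms is |H| raised to its arity; summing:
  S: 5^2 = 25;  Q: 5^2 = 25;  P: 5
Total ground atoms: 25 + 25 + 5 = 55.

55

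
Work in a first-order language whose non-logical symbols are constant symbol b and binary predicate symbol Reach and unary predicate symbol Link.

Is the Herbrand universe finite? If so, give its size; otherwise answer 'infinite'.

There are no function symbols, so the only ground term is the single constant.
The Herbrand universe is {b}, finite with 1 element.

1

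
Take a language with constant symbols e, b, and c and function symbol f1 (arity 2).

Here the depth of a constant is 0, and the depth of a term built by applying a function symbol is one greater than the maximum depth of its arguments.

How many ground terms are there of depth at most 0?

Let N_k count ground terms of depth at most k. Each non-constant term of depth ≤ k is some function symbol applied to depth-≤(k−1) arguments, giving N_k = 3 + N_{k-1}^2.
N_0 = 3
Explicitly: e, b, c.

3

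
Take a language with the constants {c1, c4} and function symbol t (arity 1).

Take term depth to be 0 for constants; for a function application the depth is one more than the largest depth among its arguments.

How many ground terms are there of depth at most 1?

4

If N_k denotes the number of depth-≤k ground terms, the 2 constants give N_0 = 2, and each function symbol of arity r contributes N_{k-1}^r new terms at level k: N_k = 2 + N_{k-1}.
N_0 = 2
N_1 = 2 + 2 = 4
Explicitly: c1, c4, t(c1), t(c4).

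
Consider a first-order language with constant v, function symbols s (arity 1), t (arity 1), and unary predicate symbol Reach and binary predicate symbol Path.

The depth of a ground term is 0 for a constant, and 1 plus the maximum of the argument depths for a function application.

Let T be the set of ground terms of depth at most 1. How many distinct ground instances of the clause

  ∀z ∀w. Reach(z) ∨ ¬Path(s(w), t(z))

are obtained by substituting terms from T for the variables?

Ground terms of depth ≤ 1:
  Write N_k for the number of ground terms of depth ≤ k. A term of depth ≤ k is either a constant or a function symbol applied to arguments of depth ≤ k−1, so N_k = 1 + N_{k-1} + N_{k-1}.
  N_0 = 1
  N_1 = 1 + 1 + 1 = 3
  Explicitly: v, s(v), t(v).
So there are 3 ground terms available for substitution.
Each of z, w ranges independently over the available ground terms, and distinct assignments produce distinct instances.
Number of ground instances = 3^2 = 9.

9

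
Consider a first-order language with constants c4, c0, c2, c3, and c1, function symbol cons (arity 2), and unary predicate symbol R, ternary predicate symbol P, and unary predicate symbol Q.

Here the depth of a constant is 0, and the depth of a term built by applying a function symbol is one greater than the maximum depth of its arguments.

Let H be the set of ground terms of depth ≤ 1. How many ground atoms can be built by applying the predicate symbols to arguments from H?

27060

First count ground terms of depth ≤ 1.
If N_k denotes the number of depth-≤k ground terms, the 5 constants give N_0 = 5, and each function symbol of arity r contributes N_{k-1}^r new terms at level k: N_k = 5 + N_{k-1}^2.
N_0 = 5
N_1 = 5 + 5^2 = 30
So |H| = 30.
A ground atom is a predicate applied to a tuple of terms from H, so the count is the sum over predicates of |H|^arity:
  R: 30;  P: 30^3 = 27000;  Q: 30
Total ground atoms: 30 + 27000 + 30 = 27060.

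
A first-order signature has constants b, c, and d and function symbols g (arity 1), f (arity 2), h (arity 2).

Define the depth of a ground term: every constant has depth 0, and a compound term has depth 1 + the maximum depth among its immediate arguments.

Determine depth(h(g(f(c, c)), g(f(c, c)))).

3

depth(f(c, c)) = 1 + max(0, 0) = 1
depth(g(f(c, c))) = 1 + depth(f(c, c)) = 1 + 1 = 2
depth(h(g(f(c, c)), g(f(c, c)))) = 1 + max(2, 2) = 3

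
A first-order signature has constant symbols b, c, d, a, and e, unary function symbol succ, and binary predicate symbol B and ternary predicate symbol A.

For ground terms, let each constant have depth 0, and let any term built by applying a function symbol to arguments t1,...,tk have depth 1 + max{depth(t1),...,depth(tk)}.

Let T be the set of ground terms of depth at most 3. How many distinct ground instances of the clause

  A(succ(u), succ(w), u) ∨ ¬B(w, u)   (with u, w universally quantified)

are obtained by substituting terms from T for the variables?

400

Ground terms of depth ≤ 3:
  Write N_k for the number of ground terms of depth ≤ k. A term of depth ≤ k is either a constant or a function symbol applied to arguments of depth ≤ k−1, so N_k = 5 + N_{k-1}.
  N_0 = 5
  N_1 = 5 + 5 = 10
  N_2 = 5 + 10 = 15
  N_3 = 5 + 15 = 20
So there are 20 ground terms available for substitution.
There are 2 variables to instantiate (u, w), each occurring in at least one literal, so different choices give different ground instances.
Number of ground instances = 20^2 = 400.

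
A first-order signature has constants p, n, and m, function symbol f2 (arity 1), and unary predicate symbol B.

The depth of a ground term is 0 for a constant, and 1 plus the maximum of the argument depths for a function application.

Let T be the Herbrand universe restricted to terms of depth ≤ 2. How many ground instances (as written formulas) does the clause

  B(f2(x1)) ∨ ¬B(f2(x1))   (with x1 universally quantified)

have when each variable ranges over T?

Ground terms of depth ≤ 2:
  Let N_k = |{terms of depth ≤ k}|. Then N_0 = 3 and N_k = 3 + N_{k-1} for k ≥ 1 (one summand per function symbol, arity giving the exponent).
  N_0 = 3
  N_1 = 3 + 3 = 6
  N_2 = 3 + 6 = 9
  Explicitly: p, n, m, f2(p), f2(n), f2(m), f2(f2(p)), f2(f2(n)), f2(f2(m)).
So there are 9 ground terms available for substitution.
The clause has 1 distinct variable (x1), which appears in the body. In the free term algebra distinct substitutions yield syntactically distinct ground instances.
Number of ground instances = 9.

9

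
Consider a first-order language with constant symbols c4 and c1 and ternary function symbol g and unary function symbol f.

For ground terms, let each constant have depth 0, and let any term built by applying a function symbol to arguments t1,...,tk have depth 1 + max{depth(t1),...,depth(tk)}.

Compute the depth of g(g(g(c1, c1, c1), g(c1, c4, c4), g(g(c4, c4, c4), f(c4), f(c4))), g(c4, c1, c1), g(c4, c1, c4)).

depth(g(c1, c1, c1)) = 1 + max(0, 0, 0) = 1
depth(g(c1, c4, c4)) = 1 + max(0, 0, 0) = 1
depth(g(c4, c4, c4)) = 1 + max(0, 0, 0) = 1
depth(f(c4)) = 1 + depth(c4) = 1 + 0 = 1
depth(g(g(c4, c4, c4), f(c4), f(c4))) = 1 + max(1, 1, 1) = 2
depth(g(g(c1, c1, c1), g(c1, c4, c4), g(g(c4, c4, c4), f(c4), f(c4)))) = 1 + max(1, 1, 2) = 3
depth(g(c4, c1, c1)) = 1 + max(0, 0, 0) = 1
depth(g(c4, c1, c4)) = 1 + max(0, 0, 0) = 1
depth(g(g(g(c1, c1, c1), g(c1, c4, c4), g(g(c4, c4, c4), f(c4), f(c4))), g(c4, c1, c1), g(c4, c1, c4))) = 1 + max(3, 1, 1) = 4

4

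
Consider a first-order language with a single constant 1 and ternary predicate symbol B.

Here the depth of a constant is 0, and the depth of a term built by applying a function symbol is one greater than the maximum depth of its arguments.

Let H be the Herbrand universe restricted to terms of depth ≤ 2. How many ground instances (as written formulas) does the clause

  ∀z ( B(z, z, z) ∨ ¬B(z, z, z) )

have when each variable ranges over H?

Ground terms of depth ≤ 2:
  With no function symbols every ground term is a constant, so there is exactly 1 ground term at every depth bound.
  N_0 = 1
  N_1 = 1
  N_2 = 1
  Explicitly: 1.
So there is exactly 1 ground term available for substitution.
The clause has 1 distinct variable (z), which appears in the body. In the free term algebra distinct substitutions yield syntactically distinct ground instances.
Number of ground instances = 1.

1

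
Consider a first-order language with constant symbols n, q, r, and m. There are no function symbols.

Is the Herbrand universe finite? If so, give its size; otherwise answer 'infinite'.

4

There are no function symbols, so every ground term is one of the 4 constants.
The Herbrand universe is {n, q, r, m}, which is finite with 4 elements.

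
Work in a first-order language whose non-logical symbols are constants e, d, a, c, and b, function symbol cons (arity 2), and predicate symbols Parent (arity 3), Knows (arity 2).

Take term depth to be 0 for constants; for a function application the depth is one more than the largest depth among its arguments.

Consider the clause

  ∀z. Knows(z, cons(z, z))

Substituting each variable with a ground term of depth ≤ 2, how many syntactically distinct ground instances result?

905

Ground terms of depth ≤ 2:
  Write N_k for the number of ground terms of depth ≤ k. A term of depth ≤ k is either a constant or a function symbol applied to arguments of depth ≤ k−1, so N_k = 5 + N_{k-1}^2.
  N_0 = 5
  N_1 = 5 + 5^2 = 30
  N_2 = 5 + 30^2 = 905
So there are 905 ground terms available for substitution.
The clause has 1 distinct variable (z), which appears in the body. In the free term algebra distinct substitutions yield syntactically distinct ground instances.
Number of ground instances = 905.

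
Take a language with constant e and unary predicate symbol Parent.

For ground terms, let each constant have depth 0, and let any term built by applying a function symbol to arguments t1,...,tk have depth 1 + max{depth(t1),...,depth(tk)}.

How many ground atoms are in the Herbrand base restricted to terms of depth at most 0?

First count ground terms of depth ≤ 0.
With no function symbols every ground term is a constant, so there is exactly 1 ground term at every depth bound.
N_0 = 1
Explicitly: e.
So |H| = 1.
Each predicate of arity r yields |H|^r ground atoms (one per choice of an r-tuple from H):
  Parent: 1
Total ground atoms: 1.

1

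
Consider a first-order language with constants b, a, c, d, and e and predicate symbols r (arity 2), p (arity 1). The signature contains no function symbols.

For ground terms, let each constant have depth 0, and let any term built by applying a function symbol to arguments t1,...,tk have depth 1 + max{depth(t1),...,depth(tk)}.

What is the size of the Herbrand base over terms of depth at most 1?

First count ground terms of depth ≤ 1.
With no function symbols every ground term is a constant, so there are exactly 5 ground terms at every depth bound.
N_0 = 5
N_1 = 5
Explicitly: b, a, c, d, e.
So |H| = 5.
Each predicate of arity r yields |H|^r ground atoms (one per choice of an r-tuple from H):
  r: 5^2 = 25;  p: 5
Total ground atoms: 25 + 5 = 30.

30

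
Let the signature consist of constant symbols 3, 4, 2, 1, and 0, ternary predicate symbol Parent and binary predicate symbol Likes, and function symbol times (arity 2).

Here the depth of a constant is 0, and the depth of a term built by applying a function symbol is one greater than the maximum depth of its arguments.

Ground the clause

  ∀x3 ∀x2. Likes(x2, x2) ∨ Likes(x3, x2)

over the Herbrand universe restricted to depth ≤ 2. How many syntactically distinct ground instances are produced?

819025

Ground terms of depth ≤ 2:
  Write N_k for the number of ground terms of depth ≤ k. A term of depth ≤ k is either a constant or a function symbol applied to arguments of depth ≤ k−1, so N_k = 5 + N_{k-1}^2.
  N_0 = 5
  N_1 = 5 + 5^2 = 30
  N_2 = 5 + 30^2 = 905
So there are 905 ground terms available for substitution.
The clause has 2 distinct variables (x3, x2), each appearing in the body. In the free term algebra distinct substitutions yield syntactically distinct ground instances.
Number of ground instances = 905^2 = 819025.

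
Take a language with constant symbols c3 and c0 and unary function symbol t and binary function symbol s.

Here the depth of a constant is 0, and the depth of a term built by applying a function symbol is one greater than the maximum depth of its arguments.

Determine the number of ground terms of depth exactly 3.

Let N_k count ground terms of depth at most k. Each non-constant term of depth ≤ k is some function symbol applied to depth-≤(k−1) arguments, giving N_k = 2 + N_{k-1} + N_{k-1}^2.
N_0 = 2
N_1 = 2 + 2 + 2^2 = 8
N_2 = 2 + 8 + 8^2 = 74
N_3 = 2 + 74 + 74^2 = 5552
Terms of depth exactly 3: N_3 − N_2 = 5552 − 74 = 5478.

5478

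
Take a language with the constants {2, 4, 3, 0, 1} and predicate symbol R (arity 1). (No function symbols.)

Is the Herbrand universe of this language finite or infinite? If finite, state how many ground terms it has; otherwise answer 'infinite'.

5

There are no function symbols, so every ground term is one of the 5 constants.
The Herbrand universe is {2, 4, 3, 0, 1}, which is finite with 5 elements.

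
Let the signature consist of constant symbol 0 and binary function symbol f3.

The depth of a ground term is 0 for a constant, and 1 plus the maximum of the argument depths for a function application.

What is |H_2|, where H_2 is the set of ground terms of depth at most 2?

5

Let N_k count ground terms of depth at most k. Each non-constant term of depth ≤ k is some function symbol applied to depth-≤(k−1) arguments, giving N_k = 1 + N_{k-1}^2.
N_0 = 1
N_1 = 1 + 1^2 = 2
N_2 = 1 + 2^2 = 5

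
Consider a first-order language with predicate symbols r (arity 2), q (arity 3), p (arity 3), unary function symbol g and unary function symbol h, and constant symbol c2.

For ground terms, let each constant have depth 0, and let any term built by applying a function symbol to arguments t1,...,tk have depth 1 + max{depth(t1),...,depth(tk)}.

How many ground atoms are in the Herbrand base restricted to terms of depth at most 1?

63

First count ground terms of depth ≤ 1.
If N_k denotes the number of depth-≤k ground terms, the 1 constant gives N_0 = 1, and each function symbol of arity r contributes N_{k-1}^r new terms at level k: N_k = 1 + N_{k-1} + N_{k-1}.
N_0 = 1
N_1 = 1 + 1 + 1 = 3
Explicitly: c2, g(c2), h(c2).
So |H| = 3.
Each predicate of arity r yields |H|^r ground atoms (one per choice of an r-tuple from H):
  r: 3^2 = 9;  q: 3^3 = 27;  p: 3^3 = 27
Total ground atoms: 9 + 27 + 27 = 63.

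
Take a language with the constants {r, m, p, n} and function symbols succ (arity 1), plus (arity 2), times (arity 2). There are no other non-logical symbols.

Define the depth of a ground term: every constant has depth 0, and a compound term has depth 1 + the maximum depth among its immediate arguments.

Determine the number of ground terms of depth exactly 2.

3204

Count level by level. With function symbols succ/1, plus/2, times/2, the terms of depth ≤ k are the 4 constants together with each function applied to depth-≤(k−1) tuples, so N_k = 4 + N_{k-1} + N_{k-1}^2 + N_{k-1}^2.
N_0 = 4
N_1 = 4 + 4 + 4^2 + 4^2 = 40
N_2 = 4 + 40 + 40^2 + 40^2 = 3244
Terms of depth exactly 2: N_2 − N_1 = 3244 − 40 = 3204.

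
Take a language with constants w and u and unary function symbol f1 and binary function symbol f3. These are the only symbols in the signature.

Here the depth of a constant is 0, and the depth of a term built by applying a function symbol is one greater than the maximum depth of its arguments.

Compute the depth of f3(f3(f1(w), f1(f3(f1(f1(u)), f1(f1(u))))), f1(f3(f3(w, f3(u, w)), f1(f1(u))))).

6

depth(f1(w)) = 1 + depth(w) = 1 + 0 = 1
depth(f1(u)) = 1 + depth(u) = 1 + 0 = 1
depth(f1(f1(u))) = 1 + depth(f1(u)) = 1 + 1 = 2
depth(f3(f1(f1(u)), f1(f1(u)))) = 1 + max(2, 2) = 3
depth(f1(f3(f1(f1(u)), f1(f1(u))))) = 1 + depth(f3(f1(f1(u)), f1(f1(u)))) = 1 + 3 = 4
depth(f3(f1(w), f1(f3(f1(f1(u)), f1(f1(u)))))) = 1 + max(1, 4) = 5
depth(f3(u, w)) = 1 + max(0, 0) = 1
depth(f3(w, f3(u, w))) = 1 + max(0, 1) = 2
depth(f3(f3(w, f3(u, w)), f1(f1(u)))) = 1 + max(2, 2) = 3
depth(f1(f3(f3(w, f3(u, w)), f1(f1(u))))) = 1 + depth(f3(f3(w, f3(u, w)), f1(f1(u)))) = 1 + 3 = 4
depth(f3(f3(f1(w), f1(f3(f1(f1(u)), f1(f1(u))))), f1(f3(f3(w, f3(u, w)), f1(f1(u)))))) = 1 + max(5, 4) = 6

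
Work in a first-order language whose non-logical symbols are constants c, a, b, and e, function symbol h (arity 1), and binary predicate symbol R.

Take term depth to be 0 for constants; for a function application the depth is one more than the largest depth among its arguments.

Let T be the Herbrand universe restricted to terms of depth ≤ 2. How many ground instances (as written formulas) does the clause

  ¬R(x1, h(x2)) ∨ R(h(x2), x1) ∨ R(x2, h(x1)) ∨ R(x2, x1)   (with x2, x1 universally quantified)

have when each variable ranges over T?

Ground terms of depth ≤ 2:
  Let N_k count ground terms of depth at most k. Each non-constant term of depth ≤ k is some function symbol applied to depth-≤(k−1) arguments, giving N_k = 4 + N_{k-1}.
  N_0 = 4
  N_1 = 4 + 4 = 8
  N_2 = 4 + 8 = 12
  Explicitly: c, a, b, e, h(c), h(a), h(b), h(e), h(h(c)), h(h(a)), h(h(b)), h(h(e)).
So there are 12 ground terms available for substitution.
Each of x2, x1 ranges independently over the available ground terms, and distinct assignments produce distinct instances.
Number of ground instances = 12^2 = 144.

144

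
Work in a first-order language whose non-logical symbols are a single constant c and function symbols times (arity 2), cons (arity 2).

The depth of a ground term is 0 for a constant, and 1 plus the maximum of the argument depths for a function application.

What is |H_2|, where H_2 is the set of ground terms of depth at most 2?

Let N_k count ground terms of depth at most k. Each non-constant term of depth ≤ k is some function symbol applied to depth-≤(k−1) arguments, giving N_k = 1 + N_{k-1}^2 + N_{k-1}^2.
N_0 = 1
N_1 = 1 + 1^2 + 1^2 = 3
N_2 = 1 + 3^2 + 3^2 = 19

19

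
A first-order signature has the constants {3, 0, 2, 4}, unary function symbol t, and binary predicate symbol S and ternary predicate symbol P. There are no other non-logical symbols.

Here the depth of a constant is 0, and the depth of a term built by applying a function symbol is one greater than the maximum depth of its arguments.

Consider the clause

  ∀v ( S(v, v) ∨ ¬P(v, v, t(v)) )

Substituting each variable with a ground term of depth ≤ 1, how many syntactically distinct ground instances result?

8

Ground terms of depth ≤ 1:
  Write N_k for the number of ground terms of depth ≤ k. A term of depth ≤ k is either a constant or a function symbol applied to arguments of depth ≤ k−1, so N_k = 4 + N_{k-1}.
  N_0 = 4
  N_1 = 4 + 4 = 8
  Explicitly: 3, 0, 2, 4, t(3), t(0), t(2), t(4).
So there are 8 ground terms available for substitution.
The variable v ranges independently over the available ground terms, and distinct assignments produce distinct instances.
Number of ground instances = 8.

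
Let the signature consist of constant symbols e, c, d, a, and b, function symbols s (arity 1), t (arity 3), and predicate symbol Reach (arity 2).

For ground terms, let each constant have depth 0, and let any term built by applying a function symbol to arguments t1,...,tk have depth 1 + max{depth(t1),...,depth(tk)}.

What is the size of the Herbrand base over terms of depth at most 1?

First count ground terms of depth ≤ 1.
Write N_k for the number of ground terms of depth ≤ k. A term of depth ≤ k is either a constant or a function symbol applied to arguments of depth ≤ k−1, so N_k = 5 + N_{k-1} + N_{k-1}^3.
N_0 = 5
N_1 = 5 + 5 + 5^3 = 135
So |H| = 135.
For each predicate symbol, the number of ground atoms is |H| raised to its arity; summing:
  Reach: 135^2 = 18225
Total ground atoms: 18225.

18225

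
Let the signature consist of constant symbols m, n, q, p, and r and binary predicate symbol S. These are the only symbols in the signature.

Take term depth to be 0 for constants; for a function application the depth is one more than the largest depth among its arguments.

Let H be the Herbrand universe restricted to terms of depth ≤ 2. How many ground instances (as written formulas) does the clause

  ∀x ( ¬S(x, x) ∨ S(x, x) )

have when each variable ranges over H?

5

Ground terms of depth ≤ 2:
  With no function symbols every ground term is a constant, so there are exactly 5 ground terms at every depth bound.
  N_0 = 5
  N_1 = 5
  N_2 = 5
  Explicitly: m, n, q, p, r.
So there are 5 ground terms available for substitution.
The clause has 1 distinct variable (x), which appears in the body. In the free term algebra distinct substitutions yield syntactically distinct ground instances.
Number of ground instances = 5.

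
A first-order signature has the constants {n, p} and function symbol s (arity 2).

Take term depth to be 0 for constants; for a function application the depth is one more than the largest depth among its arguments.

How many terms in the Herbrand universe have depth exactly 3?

If N_k denotes the number of depth-≤k ground terms, the 2 constants give N_0 = 2, and each function symbol of arity r contributes N_{k-1}^r new terms at level k: N_k = 2 + N_{k-1}^2.
N_0 = 2
N_1 = 2 + 2^2 = 6
N_2 = 2 + 6^2 = 38
N_3 = 2 + 38^2 = 1446
Terms of depth exactly 3: N_3 − N_2 = 1446 − 38 = 1408.

1408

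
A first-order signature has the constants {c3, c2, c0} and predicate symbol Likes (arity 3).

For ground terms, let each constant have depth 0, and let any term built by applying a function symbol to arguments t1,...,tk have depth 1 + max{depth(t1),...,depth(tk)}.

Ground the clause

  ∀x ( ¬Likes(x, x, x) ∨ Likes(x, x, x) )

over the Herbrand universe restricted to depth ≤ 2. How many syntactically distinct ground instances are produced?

Ground terms of depth ≤ 2:
  With no function symbols every ground term is a constant, so there are exactly 3 ground terms at every depth bound.
  N_0 = 3
  N_1 = 3
  N_2 = 3
So there are 3 ground terms available for substitution.
The clause has 1 distinct variable (x), which appears in the body. In the free term algebra distinct substitutions yield syntactically distinct ground instances.
Number of ground instances = 3.

3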